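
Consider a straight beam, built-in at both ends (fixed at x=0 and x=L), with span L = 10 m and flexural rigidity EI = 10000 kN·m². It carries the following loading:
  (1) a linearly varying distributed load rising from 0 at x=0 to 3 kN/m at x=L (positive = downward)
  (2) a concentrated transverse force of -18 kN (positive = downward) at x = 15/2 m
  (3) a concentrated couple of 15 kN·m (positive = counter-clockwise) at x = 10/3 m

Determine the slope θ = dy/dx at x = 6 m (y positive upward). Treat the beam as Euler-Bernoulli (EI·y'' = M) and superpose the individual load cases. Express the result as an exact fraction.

Load 1 — triangular load w₀=3 kN/m (0→w₀ over full span):
  θ_1 = -w₀(2x(L-x)(L-2x)(x+2L)+x²(L-x)²)/(120LEI) = -3·(2·6·(10-6)·(10-2·6)·(6+2·10)+6²·(10-6)²)/(120·10·10000) = 3/6250 rad
Load 2 — point force P=-18 kN at a=15/2 m (b=L-a=5/2):
  θ_2 = -Pb²x(2aL-(3a+b)x)/(2L³EI)  [x≤a] = -(-18)·(5/2)²·6·(2·(15/2)·10-(3·(15/2)+(5/2))·6)/(2·10³·10000) = 0 rad
Load 3 — applied couple M₀=15 kN·m at a=10/3 m (b=L-a=20/3):
  θ_3 = (R_Ax²/2 - M_Ax - M₀(x-a))/EI  [x>a] with R_A=2, M_A=0 = (2·6²/2 - 0·6 - 15·(6-(10/3)))/10000 = -1/2500 rad
Superposition: θ = Σ θ_i = 1/12500 rad ≈ 0.000080 rad

θ(6) = 1/12500 rad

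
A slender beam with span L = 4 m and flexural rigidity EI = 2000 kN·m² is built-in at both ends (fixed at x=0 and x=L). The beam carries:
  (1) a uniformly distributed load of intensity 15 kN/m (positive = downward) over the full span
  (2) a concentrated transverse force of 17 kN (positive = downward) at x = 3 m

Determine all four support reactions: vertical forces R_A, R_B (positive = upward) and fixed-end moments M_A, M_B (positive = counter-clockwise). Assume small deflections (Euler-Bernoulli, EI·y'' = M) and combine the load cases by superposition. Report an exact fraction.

R_A = 1045/32 kN, M_A = 371/16 kN·m, R_B = 1419/32 kN, M_B = -473/16 kN·m

Load 1 — uniform load w=15 kN/m over full span:
  R_A = wL/2 = 15·4/2 = 30 kN
  M_A = wL²/12 = 15·4²/12 = 20 kN·m
  R_B = wL/2 = 15·4/2 = 30 kN
  M_B = -wL²/12 = -15·4²/12 = -20 kN·m
Load 2 — point force P=17 kN at a=3 m (b=L-a=1):
  R_A = Pb²(3a+b)/L³ = 17·1²·(3·3+1)/4³ = 85/32 kN
  M_A = Pab²/L² = 17·3·1²/4² = 51/16 kN·m
  R_B = Pa²(a+3b)/L³ = 17·3²·(3+3·1)/4³ = 459/32 kN
  M_B = -Pa²b/L² = -17·3²·1/4² = -153/16 kN·m
Superposition: R_A = 1045/32 kN, M_A = 371/16 kN·m, R_B = 1419/32 kN, M_B = -473/16 kN·m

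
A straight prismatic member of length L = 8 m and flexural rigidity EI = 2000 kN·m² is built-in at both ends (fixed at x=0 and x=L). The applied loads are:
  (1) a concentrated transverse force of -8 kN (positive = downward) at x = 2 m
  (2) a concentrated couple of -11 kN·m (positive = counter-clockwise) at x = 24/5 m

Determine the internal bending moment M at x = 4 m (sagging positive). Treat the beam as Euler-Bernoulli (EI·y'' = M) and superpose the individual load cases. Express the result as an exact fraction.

M(4) = -32/5 kN·m

Load 1 — point force P=-8 kN at a=2 m (b=L-a=6):
  M_1 = Pa²(a+3b)(L-x)/L³ - Pa²b/L²  [x>a] = (-8)·2²·(2+3·6)·(8-4)/8³ - (-8)·2²·6/8² = -2 kN·m
Load 2 — applied couple M₀=-11 kN·m at a=24/5 m (b=L-a=16/5):
  M_2 = R_Ax - M_A  [x≤a] with R_A=-99/50, M_A=-88/25 = (-99/50)·4 - (-88/25) = -22/5 kN·m
Superposition: M = Σ M_i = -32/5 kN·m ≈ -6.400000 kN·m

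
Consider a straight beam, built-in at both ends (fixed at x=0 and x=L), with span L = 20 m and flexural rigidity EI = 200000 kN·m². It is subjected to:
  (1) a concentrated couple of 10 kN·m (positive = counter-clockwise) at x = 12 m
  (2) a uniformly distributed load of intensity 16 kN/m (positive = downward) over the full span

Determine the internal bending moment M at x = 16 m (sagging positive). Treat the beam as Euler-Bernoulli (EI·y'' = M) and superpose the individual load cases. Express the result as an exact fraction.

Load 1 — applied couple M₀=10 kN·m at a=12 m (b=L-a=8):
  M_1 = R_Ax - M_A - M₀  [x>a] with R_A=18/25, M_A=16/5 = (18/25)·16 - (16/5) - 10 = -42/25 kN·m
Load 2 — uniform load w=16 kN/m over full span:
  M_2 = wLx/2 - wL²/12 - wx²/2 = 16·20·16/2 - 16·20²/12 - 16·16²/2 = -64/3 kN·m
Superposition: M = Σ M_i = -1726/75 kN·m ≈ -23.013333 kN·m

M(16) = -1726/75 kN·m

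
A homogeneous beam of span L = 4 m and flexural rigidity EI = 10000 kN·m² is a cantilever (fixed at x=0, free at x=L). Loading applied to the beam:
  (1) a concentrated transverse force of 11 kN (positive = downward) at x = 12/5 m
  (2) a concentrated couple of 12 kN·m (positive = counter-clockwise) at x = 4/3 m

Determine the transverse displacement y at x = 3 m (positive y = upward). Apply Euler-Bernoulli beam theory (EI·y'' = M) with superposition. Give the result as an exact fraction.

y(3) = -1517/468750 m

Load 1 — point force P=11 kN at a=12/5 m (b=L-a=8/5):
  y_1 = -Pa²(3x-a)/(6EI)  [x>a] = -11·(12/5)²·(3·3-(12/5))/(6·10000) = -1089/156250 m
Load 2 — applied couple M₀=12 kN·m at a=4/3 m (b=L-a=8/3):
  y_2 = M₀a(2x-a)/(2EI)  [x>a] = 12·(4/3)·(2·3-(4/3))/(2·10000) = 7/1875 m
Superposition: y = Σ y_i = -1517/468750 m ≈ -0.003236 m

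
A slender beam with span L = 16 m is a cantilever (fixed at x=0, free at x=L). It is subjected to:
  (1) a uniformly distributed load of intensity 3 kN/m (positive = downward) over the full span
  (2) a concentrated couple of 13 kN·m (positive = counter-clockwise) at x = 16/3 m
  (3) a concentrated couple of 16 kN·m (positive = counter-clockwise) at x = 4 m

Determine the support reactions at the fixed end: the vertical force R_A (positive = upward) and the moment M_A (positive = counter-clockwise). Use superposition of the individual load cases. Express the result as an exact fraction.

R_A = 48 kN, M_A = 355 kN·m

Load 1 — uniform load w=3 kN/m over full span:
  R_A = wL = 3·16 = 48 kN
  M_A = wL²/2 = 3·16²/2 = 384 kN·m
Load 2 — applied couple M₀=13 kN·m at a=16/3 m (b=L-a=32/3):
  R_A = 0 kN
  M_A = -M₀ = -13 kN·m
Load 3 — applied couple M₀=16 kN·m at a=4 m (b=L-a=12):
  R_A = 0 kN
  M_A = -M₀ = -16 kN·m
Superposition: R_A = 48 kN, M_A = 355 kN·m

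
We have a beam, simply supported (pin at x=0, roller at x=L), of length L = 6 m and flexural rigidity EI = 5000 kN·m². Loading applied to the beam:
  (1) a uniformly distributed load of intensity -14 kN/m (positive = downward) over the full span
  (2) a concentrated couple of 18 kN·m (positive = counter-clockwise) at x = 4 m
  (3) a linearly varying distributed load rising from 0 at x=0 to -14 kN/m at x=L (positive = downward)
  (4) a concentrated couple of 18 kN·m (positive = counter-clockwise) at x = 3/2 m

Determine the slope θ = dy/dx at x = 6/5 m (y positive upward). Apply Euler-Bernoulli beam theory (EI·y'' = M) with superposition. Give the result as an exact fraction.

Load 1 — uniform load w=-14 kN/m over full span:
  θ_1 = -w(L³-6Lx²+4x³)/(24EI) = -(-14)·(6³-6·6·(6/5)²+4·(6/5)³)/(24·5000) = 6237/312500 rad
Load 2 — applied couple M₀=18 kN·m at a=4 m (b=L-a=2):
  θ_2 = (M₀x²/(2L)+C₁)/EI  [x≤a] with C₁=M₀(3b²-L²)/(6L)=-12 = (18·(6/5)²/(2·6)+(-12))/5000 = -123/62500 rad
Load 3 — triangular load w₀=-14 kN/m (0→w₀ over full span):
  θ_3 = -w₀(7L⁴-30L²x²+15x⁴)/(360LEI) = -(-14)·(7·6⁴-30·6²·(6/5)²+15·(6/5)⁴)/(360·6·5000) = 3822/390625 rad
Load 4 — applied couple M₀=18 kN·m at a=3/2 m (b=L-a=9/2):
  θ_4 = (M₀x²/(2L)+C₁)/EI  [x≤a] with C₁=M₀(3b²-L²)/(6L)=99/8 = (18·(6/5)²/(2·6)+(99/8))/5000 = 2907/1000000 rad
Superposition: θ = Σ θ_i = 767043/25000000 rad ≈ 0.030682 rad

θ(6/5) = 767043/25000000 rad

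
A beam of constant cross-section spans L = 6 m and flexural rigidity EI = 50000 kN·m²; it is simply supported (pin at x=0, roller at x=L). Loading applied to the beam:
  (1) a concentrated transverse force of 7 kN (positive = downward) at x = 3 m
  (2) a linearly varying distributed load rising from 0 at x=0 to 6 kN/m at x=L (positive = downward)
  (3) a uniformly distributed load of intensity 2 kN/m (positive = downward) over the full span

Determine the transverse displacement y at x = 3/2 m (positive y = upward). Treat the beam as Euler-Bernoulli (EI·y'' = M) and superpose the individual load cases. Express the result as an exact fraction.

Load 1 — point force P=7 kN at a=3 m (b=L-a=3):
  y_1 = -Pbx(L²-b²-x²)/(6LEI)  [x≤a] = -7·3·(3/2)·(6²-3²-(3/2)²)/(6·6·50000) = -693/1600000 m
Load 2 — triangular load w₀=6 kN/m (0→w₀ over full span):
  y_2 = -w₀x(7L⁴-10L²x²+3x⁴)/(360LEI) = -6·(3/2)·(7·6⁴-10·6²·(3/2)²+3·(3/2)⁴)/(360·6·50000) = -8829/12800000 m
Load 3 — uniform load w=2 kN/m over full span:
  y_3 = -wx(L³-2Lx²+x³)/(24EI) = -2·(3/2)·(6³-2·6·(3/2)²+(3/2)³)/(24·50000) = -1539/3200000 m
Superposition: y = Σ y_i = -20529/12800000 m ≈ -0.001604 m

y(3/2) = -20529/12800000 m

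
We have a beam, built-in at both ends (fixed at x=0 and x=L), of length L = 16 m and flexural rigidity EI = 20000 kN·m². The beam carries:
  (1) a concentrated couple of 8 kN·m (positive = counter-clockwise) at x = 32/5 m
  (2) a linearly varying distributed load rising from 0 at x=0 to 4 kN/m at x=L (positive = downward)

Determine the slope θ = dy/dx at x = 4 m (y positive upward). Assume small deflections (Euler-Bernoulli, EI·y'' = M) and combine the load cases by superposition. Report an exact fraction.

θ(4) = -189/62500 rad

Load 1 — applied couple M₀=8 kN·m at a=32/5 m (b=L-a=48/5):
  θ_1 = (R_Ax²/2 - M_Ax)/EI  [x≤a] with R_A=18/25, M_A=24/25 = ((18/25)·4²/2 - (24/25)·4)/20000 = 3/31250 rad
Load 2 — triangular load w₀=4 kN/m (0→w₀ over full span):
  θ_2 = -w₀(2x(L-x)(L-2x)(x+2L)+x²(L-x)²)/(120LEI) = -4·(2·4·(16-4)·(16-2·4)·(4+2·16)+4²·(16-4)²)/(120·16·20000) = -39/12500 rad
Superposition: θ = Σ θ_i = -189/62500 rad ≈ -0.003024 rad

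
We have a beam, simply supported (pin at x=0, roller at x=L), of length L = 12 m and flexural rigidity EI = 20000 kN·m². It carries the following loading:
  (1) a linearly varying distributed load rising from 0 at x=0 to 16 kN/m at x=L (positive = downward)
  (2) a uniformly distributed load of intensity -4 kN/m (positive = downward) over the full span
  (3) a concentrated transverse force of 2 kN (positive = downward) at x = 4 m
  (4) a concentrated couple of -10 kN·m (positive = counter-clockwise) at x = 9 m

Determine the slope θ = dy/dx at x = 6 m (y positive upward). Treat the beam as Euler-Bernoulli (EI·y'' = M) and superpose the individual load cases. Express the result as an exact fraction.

Load 1 — triangular load w₀=16 kN/m (0→w₀ over full span):
  θ_1 = -w₀(7L⁴-30L²x²+15x⁴)/(360LEI) = -16·(7·12⁴-30·12²·6²+15·6⁴)/(360·12·20000) = -21/12500 rad
Load 2 — uniform load w=-4 kN/m over full span:
  θ_2 = -w(L³-6Lx²+4x³)/(24EI) = -(-4)·(12³-6·12·6²+4·6³)/(24·20000) = 0 rad
Load 3 — point force P=2 kN at a=4 m (b=L-a=8):
  θ_3 = -Pa(2L²-6Lx+3x²+a²)/(6LEI)  [x>a] = -2·4·(2·12²-6·12·6+3·6²+4²)/(6·12·20000) = 1/9000 rad
Load 4 — applied couple M₀=-10 kN·m at a=9 m (b=L-a=3):
  θ_4 = (M₀x²/(2L)+C₁)/EI  [x≤a] with C₁=M₀(3b²-L²)/(6L)=65/4 = ((-10)·6²/(2·12)+(65/4))/20000 = 1/16000 rad
Superposition: θ = Σ θ_i = -5423/3600000 rad ≈ -0.001506 rad

θ(6) = -5423/3600000 rad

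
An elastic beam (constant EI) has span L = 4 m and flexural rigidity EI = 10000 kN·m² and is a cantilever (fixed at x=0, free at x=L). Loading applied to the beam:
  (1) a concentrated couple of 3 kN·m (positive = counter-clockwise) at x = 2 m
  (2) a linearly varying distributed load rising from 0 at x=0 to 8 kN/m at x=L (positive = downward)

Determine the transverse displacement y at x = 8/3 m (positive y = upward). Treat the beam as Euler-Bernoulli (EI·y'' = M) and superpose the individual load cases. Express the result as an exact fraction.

Load 1 — applied couple M₀=3 kN·m at a=2 m (b=L-a=2):
  y_1 = M₀a(2x-a)/(2EI)  [x>a] = 3·2·(2·(8/3)-2)/(2·10000) = 1/1000 m
Load 2 — triangular load w₀=8 kN/m (0→w₀ over full span):
  y_2 = (w₀Lx³/12-w₀L²x²/6-w₀x⁵/(120L))/EI = (8·4·(8/3)³/12-8·4²·(8/3)²/6-8·(8/3)⁵/(120·4))/10000 = -23552/2278125 m
Superposition: y = Σ y_i = -170191/18225000 m ≈ -0.009338 m

y(8/3) = -170191/18225000 m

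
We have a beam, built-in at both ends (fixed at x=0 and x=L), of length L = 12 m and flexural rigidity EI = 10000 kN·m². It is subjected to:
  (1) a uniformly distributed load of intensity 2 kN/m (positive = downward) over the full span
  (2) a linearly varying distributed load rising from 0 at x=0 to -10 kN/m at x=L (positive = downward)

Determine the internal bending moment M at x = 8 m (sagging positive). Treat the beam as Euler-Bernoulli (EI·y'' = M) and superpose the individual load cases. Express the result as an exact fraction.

M(8) = -152/9 kN·m

Load 1 — uniform load w=2 kN/m over full span:
  M_1 = wLx/2 - wL²/12 - wx²/2 = 2·12·8/2 - 2·12²/12 - 2·8²/2 = 8 kN·m
Load 2 — triangular load w₀=-10 kN/m (0→w₀ over full span):
  M_2 = 3w₀Lx/20 - w₀L²/30 - w₀x³/(6L) = 3·(-10)·12·8/20 - (-10)·12²/30 - (-10)·8³/(6·12) = -224/9 kN·m
Superposition: M = Σ M_i = -152/9 kN·m ≈ -16.888889 kN·m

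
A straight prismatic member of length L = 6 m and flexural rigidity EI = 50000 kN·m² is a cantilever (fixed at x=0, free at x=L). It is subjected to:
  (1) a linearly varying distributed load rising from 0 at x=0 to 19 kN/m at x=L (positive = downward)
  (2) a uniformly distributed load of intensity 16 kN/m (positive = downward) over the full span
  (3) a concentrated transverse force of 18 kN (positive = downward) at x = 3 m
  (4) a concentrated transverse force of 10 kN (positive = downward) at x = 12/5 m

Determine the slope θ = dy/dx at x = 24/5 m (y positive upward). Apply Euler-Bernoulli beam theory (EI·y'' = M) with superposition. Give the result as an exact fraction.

θ(24/5) = -743121/31250000 rad

Load 1 — triangular load w₀=19 kN/m (0→w₀ over full span):
  θ_1 = (w₀Lx²/4-w₀L²x/3-w₀x⁴/(24L))/EI = (19·6·(24/5)²/4-19·6²·(24/5)/3-19·(24/5)⁴/(24·6))/50000 = -19836/1953125 rad
Load 2 — uniform load w=16 kN/m over full span:
  θ_2 = -wx(x²-3Lx+3L²)/(6EI) = -16·(24/5)·((24/5)²-3·6·(24/5)+3·6²)/(6·50000) = -4464/390625 rad
Load 3 — point force P=18 kN at a=3 m (b=L-a=3):
  θ_3 = -Pa²/(2EI)  [x>a] = -18·3²/(2·50000) = -81/50000 rad
Load 4 — point force P=10 kN at a=12/5 m (b=L-a=18/5):
  θ_4 = -Pa²/(2EI)  [x>a] = -10·(12/5)²/(2·50000) = -9/15625 rad
Superposition: θ = Σ θ_i = -743121/31250000 rad ≈ -0.023780 rad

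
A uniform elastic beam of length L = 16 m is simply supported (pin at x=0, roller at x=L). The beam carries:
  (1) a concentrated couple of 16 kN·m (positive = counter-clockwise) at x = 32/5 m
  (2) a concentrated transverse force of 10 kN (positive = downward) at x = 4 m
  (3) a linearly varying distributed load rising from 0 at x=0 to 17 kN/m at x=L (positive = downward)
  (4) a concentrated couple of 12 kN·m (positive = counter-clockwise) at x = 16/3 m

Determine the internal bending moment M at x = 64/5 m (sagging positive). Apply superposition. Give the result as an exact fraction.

M(64/5) = 26412/125 kN·m

Load 1 — applied couple M₀=16 kN·m at a=32/5 m (b=L-a=48/5):
  M_1 = M₀x/L - M₀  [x>a] = 16·(64/5)/16 - 16 = -16/5 kN·m
Load 2 — point force P=10 kN at a=4 m (b=L-a=12):
  M_2 = Pa(L-x)/L  [x>a] = 10·4·(16-(64/5))/16 = 8 kN·m
Load 3 — triangular load w₀=17 kN/m (0→w₀ over full span):
  M_3 = w₀Lx/6 - w₀x³/(6L) = 17·16·(64/5)/6 - 17·(64/5)³/(6·16) = 26112/125 kN·m
Load 4 — applied couple M₀=12 kN·m at a=16/3 m (b=L-a=32/3):
  M_4 = M₀x/L - M₀  [x>a] = 12·(64/5)/16 - 12 = -12/5 kN·m
Superposition: M = Σ M_i = 26412/125 kN·m ≈ 211.296000 kN·m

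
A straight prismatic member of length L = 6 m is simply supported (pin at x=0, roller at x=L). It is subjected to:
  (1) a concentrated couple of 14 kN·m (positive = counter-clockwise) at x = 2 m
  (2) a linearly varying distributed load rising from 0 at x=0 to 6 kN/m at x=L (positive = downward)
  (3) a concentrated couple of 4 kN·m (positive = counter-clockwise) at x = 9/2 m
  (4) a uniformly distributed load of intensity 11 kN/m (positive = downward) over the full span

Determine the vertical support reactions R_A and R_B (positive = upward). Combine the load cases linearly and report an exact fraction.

R_A = 42 kN, R_B = 42 kN

Load 1 — applied couple M₀=14 kN·m at a=2 m (b=L-a=4):
  R_A = M₀/L = 14/6 = 7/3 kN
  R_B = -M₀/L = -14/6 = -7/3 kN
Load 2 — triangular load w₀=6 kN/m (0→w₀ over full span):
  R_A = w₀L/6 = 6·6/6 = 6 kN
  R_B = w₀L/3 = 6·6/3 = 12 kN
Load 3 — applied couple M₀=4 kN·m at a=9/2 m (b=L-a=3/2):
  R_A = M₀/L = 4/6 = 2/3 kN
  R_B = -M₀/L = -4/6 = -2/3 kN
Load 4 — uniform load w=11 kN/m over full span:
  R_A = wL/2 = 11·6/2 = 33 kN
  R_B = wL/2 = 11·6/2 = 33 kN
Superposition: R_A = 42 kN, R_B = 42 kN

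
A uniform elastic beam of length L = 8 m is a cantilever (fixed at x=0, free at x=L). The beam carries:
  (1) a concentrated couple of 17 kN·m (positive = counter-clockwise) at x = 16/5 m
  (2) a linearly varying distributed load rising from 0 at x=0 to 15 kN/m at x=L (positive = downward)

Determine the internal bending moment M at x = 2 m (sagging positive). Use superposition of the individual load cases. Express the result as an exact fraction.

M(2) = -371/2 kN·m

Load 1 — applied couple M₀=17 kN·m at a=16/5 m (b=L-a=24/5):
  M_1 = M₀  [x≤a] = 17 = 17 kN·m
Load 2 — triangular load w₀=15 kN/m (0→w₀ over full span):
  M_2 = w₀Lx/2 - w₀L²/3 - w₀x³/(6L) = 15·8·2/2 - 15·8²/3 - 15·2³/(6·8) = -405/2 kN·m
Superposition: M = Σ M_i = -371/2 kN·m ≈ -185.500000 kN·m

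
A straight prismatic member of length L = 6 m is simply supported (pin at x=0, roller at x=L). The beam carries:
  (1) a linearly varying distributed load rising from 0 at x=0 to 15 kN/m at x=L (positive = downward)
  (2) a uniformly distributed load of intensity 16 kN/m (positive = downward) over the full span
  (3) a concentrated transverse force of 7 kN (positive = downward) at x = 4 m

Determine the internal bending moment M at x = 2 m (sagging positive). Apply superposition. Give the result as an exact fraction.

Load 1 — triangular load w₀=15 kN/m (0→w₀ over full span):
  M_1 = w₀Lx/6 - w₀x³/(6L) = 15·6·2/6 - 15·2³/(6·6) = 80/3 kN·m
Load 2 — uniform load w=16 kN/m over full span:
  M_2 = wx(L-x)/2 = 16·2·(6-2)/2 = 64 kN·m
Load 3 — point force P=7 kN at a=4 m (b=L-a=2):
  M_3 = Pbx/L  [x≤a] = 7·2·2/6 = 14/3 kN·m
Superposition: M = Σ M_i = 286/3 kN·m ≈ 95.333333 kN·m

M(2) = 286/3 kN·m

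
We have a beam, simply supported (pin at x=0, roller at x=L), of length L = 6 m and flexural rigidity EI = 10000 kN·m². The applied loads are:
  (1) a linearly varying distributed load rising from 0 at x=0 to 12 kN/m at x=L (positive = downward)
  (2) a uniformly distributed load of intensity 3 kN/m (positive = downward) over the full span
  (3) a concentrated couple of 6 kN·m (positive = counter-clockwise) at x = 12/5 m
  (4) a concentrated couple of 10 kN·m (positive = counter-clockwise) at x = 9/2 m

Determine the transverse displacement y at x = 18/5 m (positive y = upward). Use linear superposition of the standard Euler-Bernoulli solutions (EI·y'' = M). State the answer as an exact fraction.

Load 1 — triangular load w₀=12 kN/m (0→w₀ over full span):
  y_1 = -w₀x(7L⁴-10L²x²+3x⁴)/(360LEI) = -12·(18/5)·(7·6⁴-10·6²·(18/5)²+3·(18/5)⁴)/(360·6·10000) = -95904/9765625 m
Load 2 — uniform load w=3 kN/m over full span:
  y_2 = -wx(L³-2Lx²+x³)/(24EI) = -3·(18/5)·(6³-2·6·(18/5)²+(18/5)³)/(24·10000) = -7533/1562500 m
Load 3 — applied couple M₀=6 kN·m at a=12/5 m (b=L-a=18/5):
  y_3 = (M₀x³/(6L)-M₀(x-a)²/2+C₁x)/EI  [x>a] with C₁=M₀(3b²-L²)/(6L)=12/25 = (6·(18/5)³/(6·6)-6·((18/5)-(12/5))²/2+(12/25)·(18/5))/10000 = 81/156250 m
Load 4 — applied couple M₀=10 kN·m at a=9/2 m (b=L-a=3/2):
  y_4 = (M₀x³/(6L)+C₁x)/EI  [x≤a] with C₁=M₀(3b²-L²)/(6L)=-65/8 = (10·(18/5)³/(6·6)+(-65/8)·(18/5))/10000 = -1629/1000000 m
Superposition: y = Σ y_i = -9845181/625000000 m ≈ -0.015752 m

y(18/5) = -9845181/625000000 m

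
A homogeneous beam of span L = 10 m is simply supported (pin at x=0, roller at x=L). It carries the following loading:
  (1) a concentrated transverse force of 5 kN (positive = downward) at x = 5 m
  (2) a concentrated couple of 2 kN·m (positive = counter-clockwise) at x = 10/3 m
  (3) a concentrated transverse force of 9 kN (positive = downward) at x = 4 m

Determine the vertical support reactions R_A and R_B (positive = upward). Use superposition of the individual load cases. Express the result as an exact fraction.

Load 1 — point force P=5 kN at a=5 m (b=L-a=5):
  R_A = Pb/L = 5·5/10 = 5/2 kN
  R_B = Pa/L = 5·5/10 = 5/2 kN
Load 2 — applied couple M₀=2 kN·m at a=10/3 m (b=L-a=20/3):
  R_A = M₀/L = 2/10 = 1/5 kN
  R_B = -M₀/L = -2/10 = -1/5 kN
Load 3 — point force P=9 kN at a=4 m (b=L-a=6):
  R_A = Pb/L = 9·6/10 = 27/5 kN
  R_B = Pa/L = 9·4/10 = 18/5 kN
Superposition: R_A = 81/10 kN, R_B = 59/10 kN

R_A = 81/10 kN, R_B = 59/10 kN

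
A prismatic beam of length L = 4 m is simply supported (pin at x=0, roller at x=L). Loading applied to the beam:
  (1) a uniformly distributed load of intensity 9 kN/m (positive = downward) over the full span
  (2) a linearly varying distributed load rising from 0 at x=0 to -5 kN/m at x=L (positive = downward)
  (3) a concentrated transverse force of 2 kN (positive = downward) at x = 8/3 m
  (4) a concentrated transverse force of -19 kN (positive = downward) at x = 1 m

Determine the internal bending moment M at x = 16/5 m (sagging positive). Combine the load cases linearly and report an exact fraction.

Load 1 — uniform load w=9 kN/m over full span:
  M_1 = wx(L-x)/2 = 9·(16/5)·(4-(16/5))/2 = 288/25 kN·m
Load 2 — triangular load w₀=-5 kN/m (0→w₀ over full span):
  M_2 = w₀Lx/6 - w₀x³/(6L) = (-5)·4·(16/5)/6 - (-5)·(16/5)³/(6·4) = -96/25 kN·m
Load 3 — point force P=2 kN at a=8/3 m (b=L-a=4/3):
  M_3 = Pa(L-x)/L  [x>a] = 2·(8/3)·(4-(16/5))/4 = 16/15 kN·m
Load 4 — point force P=-19 kN at a=1 m (b=L-a=3):
  M_4 = Pa(L-x)/L  [x>a] = (-19)·1·(4-(16/5))/4 = -19/5 kN·m
Superposition: M = Σ M_i = 371/75 kN·m ≈ 4.946667 kN·m

M(16/5) = 371/75 kN·m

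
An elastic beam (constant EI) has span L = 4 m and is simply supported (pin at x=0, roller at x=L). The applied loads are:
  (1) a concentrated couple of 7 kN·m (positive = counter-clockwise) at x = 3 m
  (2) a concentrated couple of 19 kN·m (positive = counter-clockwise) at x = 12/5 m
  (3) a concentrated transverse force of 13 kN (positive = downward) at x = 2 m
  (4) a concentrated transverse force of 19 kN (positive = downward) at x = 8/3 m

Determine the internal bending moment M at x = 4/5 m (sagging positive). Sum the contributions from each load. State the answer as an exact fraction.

Load 1 — applied couple M₀=7 kN·m at a=3 m (b=L-a=1):
  M_1 = M₀x/L  [x≤a] = 7·(4/5)/4 = 7/5 kN·m
Load 2 — applied couple M₀=19 kN·m at a=12/5 m (b=L-a=8/5):
  M_2 = M₀x/L  [x≤a] = 19·(4/5)/4 = 19/5 kN·m
Load 3 — point force P=13 kN at a=2 m (b=L-a=2):
  M_3 = Pbx/L  [x≤a] = 13·2·(4/5)/4 = 26/5 kN·m
Load 4 — point force P=19 kN at a=8/3 m (b=L-a=4/3):
  M_4 = Pbx/L  [x≤a] = 19·(4/3)·(4/5)/4 = 76/15 kN·m
Superposition: M = Σ M_i = 232/15 kN·m ≈ 15.466667 kN·m

M(4/5) = 232/15 kN·m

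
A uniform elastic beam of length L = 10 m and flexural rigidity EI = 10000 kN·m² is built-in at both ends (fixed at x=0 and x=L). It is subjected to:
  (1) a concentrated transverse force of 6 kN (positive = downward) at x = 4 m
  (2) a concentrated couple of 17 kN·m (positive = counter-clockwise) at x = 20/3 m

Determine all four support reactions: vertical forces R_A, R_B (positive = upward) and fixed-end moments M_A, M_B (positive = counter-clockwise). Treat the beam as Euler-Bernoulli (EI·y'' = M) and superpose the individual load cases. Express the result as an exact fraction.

Load 1 — point force P=6 kN at a=4 m (b=L-a=6):
  R_A = Pb²(3a+b)/L³ = 6·6²·(3·4+6)/10³ = 486/125 kN
  M_A = Pab²/L² = 6·4·6²/10² = 216/25 kN·m
  R_B = Pa²(a+3b)/L³ = 6·4²·(4+3·6)/10³ = 264/125 kN
  M_B = -Pa²b/L² = -6·4²·6/10² = -144/25 kN·m
Load 2 — applied couple M₀=17 kN·m at a=20/3 m (b=L-a=10/3):
  R_A = 6M₀ab/L³ = 6·17·(20/3)·(10/3)/10³ = 34/15 kN
  M_A = M₀b(2a-b)/L² = 17·(10/3)·(2·(20/3)-(10/3))/10² = 17/3 kN·m
  R_B = -6M₀ab/L³ = -6·17·(20/3)·(10/3)/10³ = -34/15 kN
  M_B = M₀a(2b-a)/L² = 17·(20/3)·(2·(10/3)-(20/3))/10² = 0 kN·m
Superposition: R_A = 2308/375 kN, M_A = 1073/75 kN·m, R_B = -58/375 kN, M_B = -144/25 kN·m

R_A = 2308/375 kN, M_A = 1073/75 kN·m, R_B = -58/375 kN, M_B = -144/25 kN·m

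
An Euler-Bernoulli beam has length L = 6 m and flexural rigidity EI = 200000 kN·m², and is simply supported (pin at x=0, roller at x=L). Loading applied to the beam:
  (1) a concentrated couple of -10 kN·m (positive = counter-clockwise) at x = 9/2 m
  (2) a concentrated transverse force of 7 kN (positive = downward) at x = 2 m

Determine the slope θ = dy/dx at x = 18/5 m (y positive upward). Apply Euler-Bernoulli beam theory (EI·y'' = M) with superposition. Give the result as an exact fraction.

Load 1 — applied couple M₀=-10 kN·m at a=9/2 m (b=L-a=3/2):
  θ_1 = (M₀x²/(2L)+C₁)/EI  [x≤a] with C₁=M₀(3b²-L²)/(6L)=65/8 = ((-10)·(18/5)²/(2·6)+(65/8))/200000 = -107/8000000 rad
Load 2 — point force P=7 kN at a=2 m (b=L-a=4):
  θ_2 = -Pa(2L²-6Lx+3x²+a²)/(6LEI)  [x>a] = -7·2·(2·6²-6·6·(18/5)+3·(18/5)²+2²)/(6·6·200000) = 161/5625000 rad
Superposition: θ = Σ θ_i = 5489/360000000 rad ≈ 0.000015 rad

θ(18/5) = 5489/360000000 rad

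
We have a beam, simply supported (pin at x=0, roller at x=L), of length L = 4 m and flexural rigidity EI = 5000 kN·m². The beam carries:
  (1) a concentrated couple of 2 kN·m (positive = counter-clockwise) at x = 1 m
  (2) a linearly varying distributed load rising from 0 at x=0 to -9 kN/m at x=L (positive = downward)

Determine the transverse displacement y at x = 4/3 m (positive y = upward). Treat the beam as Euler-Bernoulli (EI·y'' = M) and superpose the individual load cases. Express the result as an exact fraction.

y(4/3) = 113/40500 m

Load 1 — applied couple M₀=2 kN·m at a=1 m (b=L-a=3):
  y_1 = (M₀x³/(6L)-M₀(x-a)²/2+C₁x)/EI  [x>a] with C₁=M₀(3b²-L²)/(6L)=11/12 = (2·(4/3)³/(6·4)-2·((4/3)-1)²/2+(11/12)·(4/3))/5000 = 53/202500 m
Load 2 — triangular load w₀=-9 kN/m (0→w₀ over full span):
  y_2 = -w₀x(7L⁴-10L²x²+3x⁴)/(360LEI) = -(-9)·(4/3)·(7·4⁴-10·4²·(4/3)²+3·(4/3)⁴)/(360·4·5000) = 128/50625 m
Superposition: y = Σ y_i = 113/40500 m ≈ 0.002790 m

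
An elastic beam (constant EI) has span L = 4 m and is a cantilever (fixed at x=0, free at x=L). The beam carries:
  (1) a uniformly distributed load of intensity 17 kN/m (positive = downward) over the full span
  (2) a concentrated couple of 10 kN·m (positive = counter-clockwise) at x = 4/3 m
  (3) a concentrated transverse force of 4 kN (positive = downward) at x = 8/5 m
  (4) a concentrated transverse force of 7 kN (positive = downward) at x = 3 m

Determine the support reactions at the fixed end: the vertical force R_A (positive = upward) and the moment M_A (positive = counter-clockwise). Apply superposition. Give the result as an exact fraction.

Load 1 — uniform load w=17 kN/m over full span:
  R_A = wL = 17·4 = 68 kN
  M_A = wL²/2 = 17·4²/2 = 136 kN·m
Load 2 — applied couple M₀=10 kN·m at a=4/3 m (b=L-a=8/3):
  R_A = 0 kN
  M_A = -M₀ = -10 kN·m
Load 3 — point force P=4 kN at a=8/5 m (b=L-a=12/5):
  R_A = P = 4 kN
  M_A = Pa = 4·(8/5) = 32/5 kN·m
Load 4 — point force P=7 kN at a=3 m (b=L-a=1):
  R_A = P = 7 kN
  M_A = Pa = 7·3 = 21 kN·m
Superposition: R_A = 79 kN, M_A = 767/5 kN·m

R_A = 79 kN, M_A = 767/5 kN·m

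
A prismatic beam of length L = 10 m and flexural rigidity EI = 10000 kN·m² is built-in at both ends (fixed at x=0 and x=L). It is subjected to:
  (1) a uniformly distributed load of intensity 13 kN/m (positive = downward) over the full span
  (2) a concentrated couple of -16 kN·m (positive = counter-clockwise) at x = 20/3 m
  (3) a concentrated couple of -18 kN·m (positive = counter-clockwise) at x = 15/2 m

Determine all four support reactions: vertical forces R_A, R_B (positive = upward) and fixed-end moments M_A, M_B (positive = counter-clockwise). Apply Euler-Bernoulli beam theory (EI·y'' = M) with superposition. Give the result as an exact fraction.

Load 1 — uniform load w=13 kN/m over full span:
  R_A = wL/2 = 13·10/2 = 65 kN
  M_A = wL²/12 = 13·10²/12 = 325/3 kN·m
  R_B = wL/2 = 13·10/2 = 65 kN
  M_B = -wL²/12 = -13·10²/12 = -325/3 kN·m
Load 2 — applied couple M₀=-16 kN·m at a=20/3 m (b=L-a=10/3):
  R_A = 6M₀ab/L³ = 6·(-16)·(20/3)·(10/3)/10³ = -32/15 kN
  M_A = M₀b(2a-b)/L² = (-16)·(10/3)·(2·(20/3)-(10/3))/10² = -16/3 kN·m
  R_B = -6M₀ab/L³ = -6·(-16)·(20/3)·(10/3)/10³ = 32/15 kN
  M_B = M₀a(2b-a)/L² = (-16)·(20/3)·(2·(10/3)-(20/3))/10² = 0 kN·m
Load 3 — applied couple M₀=-18 kN·m at a=15/2 m (b=L-a=5/2):
  R_A = 6M₀ab/L³ = 6·(-18)·(15/2)·(5/2)/10³ = -81/40 kN
  M_A = M₀b(2a-b)/L² = (-18)·(5/2)·(2·(15/2)-(5/2))/10² = -45/8 kN·m
  R_B = -6M₀ab/L³ = -6·(-18)·(15/2)·(5/2)/10³ = 81/40 kN
  M_B = M₀a(2b-a)/L² = (-18)·(15/2)·(2·(5/2)-(15/2))/10² = 27/8 kN·m
Superposition: R_A = 7301/120 kN, M_A = 779/8 kN·m, R_B = 8299/120 kN, M_B = -2519/24 kN·m

R_A = 7301/120 kN, M_A = 779/8 kN·m, R_B = 8299/120 kN, M_B = -2519/24 kN·m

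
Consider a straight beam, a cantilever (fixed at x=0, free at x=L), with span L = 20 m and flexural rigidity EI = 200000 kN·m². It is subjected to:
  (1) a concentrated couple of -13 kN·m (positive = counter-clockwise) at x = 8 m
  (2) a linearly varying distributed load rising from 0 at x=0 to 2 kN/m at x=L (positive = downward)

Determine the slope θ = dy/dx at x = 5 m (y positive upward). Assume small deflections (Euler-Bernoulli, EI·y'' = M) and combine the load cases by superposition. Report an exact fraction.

θ(5) = -3683/640000 rad

Load 1 — applied couple M₀=-13 kN·m at a=8 m (b=L-a=12):
  θ_1 = M₀x/EI  [x≤a] = (-13)·5/200000 = -13/40000 rad
Load 2 — triangular load w₀=2 kN/m (0→w₀ over full span):
  θ_2 = (w₀Lx²/4-w₀L²x/3-w₀x⁴/(24L))/EI = (2·20·5²/4-2·20²·5/3-2·5⁴/(24·20))/200000 = -139/25600 rad
Superposition: θ = Σ θ_i = -3683/640000 rad ≈ -0.005755 rad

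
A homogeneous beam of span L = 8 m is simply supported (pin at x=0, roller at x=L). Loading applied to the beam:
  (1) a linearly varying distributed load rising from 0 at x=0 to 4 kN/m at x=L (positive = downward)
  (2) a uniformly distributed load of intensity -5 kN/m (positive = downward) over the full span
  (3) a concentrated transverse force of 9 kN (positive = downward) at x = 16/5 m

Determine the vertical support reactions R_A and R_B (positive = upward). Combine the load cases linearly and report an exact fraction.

Load 1 — triangular load w₀=4 kN/m (0→w₀ over full span):
  R_A = w₀L/6 = 4·8/6 = 16/3 kN
  R_B = w₀L/3 = 4·8/3 = 32/3 kN
Load 2 — uniform load w=-5 kN/m over full span:
  R_A = wL/2 = (-5)·8/2 = -20 kN
  R_B = wL/2 = (-5)·8/2 = -20 kN
Load 3 — point force P=9 kN at a=16/5 m (b=L-a=24/5):
  R_A = Pb/L = 9·(24/5)/8 = 27/5 kN
  R_B = Pa/L = 9·(16/5)/8 = 18/5 kN
Superposition: R_A = -139/15 kN, R_B = -86/15 kN

R_A = -139/15 kN, R_B = -86/15 kN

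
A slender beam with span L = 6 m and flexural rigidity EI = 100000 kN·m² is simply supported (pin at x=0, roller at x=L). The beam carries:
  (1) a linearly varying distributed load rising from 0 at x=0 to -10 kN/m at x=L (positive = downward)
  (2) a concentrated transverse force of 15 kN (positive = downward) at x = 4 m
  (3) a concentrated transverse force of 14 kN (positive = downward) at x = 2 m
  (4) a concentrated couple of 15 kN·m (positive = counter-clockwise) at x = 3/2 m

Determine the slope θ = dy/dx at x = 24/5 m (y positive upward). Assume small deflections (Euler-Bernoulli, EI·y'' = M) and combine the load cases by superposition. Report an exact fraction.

Load 1 — triangular load w₀=-10 kN/m (0→w₀ over full span):
  θ_1 = -w₀(7L⁴-30L²x²+15x⁴)/(360LEI) = -(-10)·(7·6⁴-30·6²·(24/5)²+15·(24/5)⁴)/(360·6·100000) = -2271/6250000 rad
Load 2 — point force P=15 kN at a=4 m (b=L-a=2):
  θ_2 = -Pa(2L²-6Lx+3x²+a²)/(6LEI)  [x>a] = -15·4·(2·6²-6·6·(24/5)+3·(24/5)²+4²)/(6·6·100000) = 49/187500 rad
Load 3 — point force P=14 kN at a=2 m (b=L-a=4):
  θ_3 = -Pa(2L²-6Lx+3x²+a²)/(6LEI)  [x>a] = -14·2·(2·6²-6·6·(24/5)+3·(24/5)²+2²)/(6·6·100000) = 1211/5625000 rad
Load 4 — applied couple M₀=15 kN·m at a=3/2 m (b=L-a=9/2):
  θ_4 = (M₀x²/(2L)-M₀(x-a)+C₁)/EI  [x>a] with C₁=M₀(3b²-L²)/(6L)=165/16 = (15·(24/5)²/(2·6)-15·((24/5)-(3/2))+(165/16))/100000 = -831/8000000 rad
Superposition: θ = Σ θ_i = 16897/1800000000 rad ≈ 0.000009 rad

θ(24/5) = 16897/1800000000 rad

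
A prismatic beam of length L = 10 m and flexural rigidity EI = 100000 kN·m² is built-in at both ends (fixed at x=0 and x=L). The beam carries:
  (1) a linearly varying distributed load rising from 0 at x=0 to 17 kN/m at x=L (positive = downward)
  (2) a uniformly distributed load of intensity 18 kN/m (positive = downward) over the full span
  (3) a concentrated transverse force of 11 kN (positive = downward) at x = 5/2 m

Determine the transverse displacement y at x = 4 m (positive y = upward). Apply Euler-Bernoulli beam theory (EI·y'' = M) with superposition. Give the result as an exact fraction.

y(4) = -263511/40000000 m

Load 1 — triangular load w₀=17 kN/m (0→w₀ over full span):
  y_1 = -w₀x²(L-x)²(x+2L)/(120LEI) = -17·4²·(10-4)²·(4+2·10)/(120·10·100000) = -153/78125 m
Load 2 — uniform load w=18 kN/m over full span:
  y_2 = -wx²(L-x)²/(24EI) = -18·4²·(10-4)²/(24·100000) = -27/6250 m
Load 3 — point force P=11 kN at a=5/2 m (b=L-a=15/2):
  y_3 = -Pa²(L-x)²(3bL-(3b+a)(L-x))/(6L³EI)  [x>a] = -11·(5/2)²·(10-4)²·(3·(15/2)·10-(3·(15/2)+(5/2))·(10-4))/(6·10³·100000) = -99/320000 m
Superposition: y = Σ y_i = -263511/40000000 m ≈ -0.006588 m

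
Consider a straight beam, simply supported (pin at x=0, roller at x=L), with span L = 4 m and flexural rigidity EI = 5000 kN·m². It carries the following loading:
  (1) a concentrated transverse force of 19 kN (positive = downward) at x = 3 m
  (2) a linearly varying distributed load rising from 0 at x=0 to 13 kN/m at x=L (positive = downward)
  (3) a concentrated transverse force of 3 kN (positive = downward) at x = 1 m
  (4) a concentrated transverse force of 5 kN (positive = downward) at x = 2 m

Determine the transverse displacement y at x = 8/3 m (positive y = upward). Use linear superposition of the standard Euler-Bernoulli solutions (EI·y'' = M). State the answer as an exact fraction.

y(8/3) = -64063/7290000 m

Load 1 — point force P=19 kN at a=3 m (b=L-a=1):
  y_1 = -Pbx(L²-b²-x²)/(6LEI)  [x≤a] = -19·1·(8/3)·(4²-1²-(8/3)²)/(6·4·5000) = -1349/405000 m
Load 2 — triangular load w₀=13 kN/m (0→w₀ over full span):
  y_2 = -w₀x(7L⁴-10L²x²+3x⁴)/(360LEI) = -13·(8/3)·(7·4⁴-10·4²·(8/3)²+3·(8/3)⁴)/(360·4·5000) = -1768/455625 m
Load 3 — point force P=3 kN at a=1 m (b=L-a=3):
  y_3 = -Pa(L-x)(2Lx-a²-x²)/(6LEI)  [x>a] = -3·1·(4-(8/3))·(2·4·(8/3)-1²-(8/3)²)/(6·4·5000) = -119/270000 m
Load 4 — point force P=5 kN at a=2 m (b=L-a=2):
  y_4 = -Pa(L-x)(2Lx-a²-x²)/(6LEI)  [x>a] = -5·2·(4-(8/3))·(2·4·(8/3)-2²-(8/3)²)/(6·4·5000) = -23/20250 m
Superposition: y = Σ y_i = -64063/7290000 m ≈ -0.008788 m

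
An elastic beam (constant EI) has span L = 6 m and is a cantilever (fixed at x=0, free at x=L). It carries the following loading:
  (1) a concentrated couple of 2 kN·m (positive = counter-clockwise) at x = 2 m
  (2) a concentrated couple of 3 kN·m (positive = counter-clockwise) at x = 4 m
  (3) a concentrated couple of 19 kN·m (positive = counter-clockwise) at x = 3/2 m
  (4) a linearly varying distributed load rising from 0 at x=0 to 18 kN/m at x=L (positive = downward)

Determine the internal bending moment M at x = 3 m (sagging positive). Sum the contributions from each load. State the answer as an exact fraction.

Load 1 — applied couple M₀=2 kN·m at a=2 m (b=L-a=4):
  M_1 = 0  [x>a] = 0 kN·m
Load 2 — applied couple M₀=3 kN·m at a=4 m (b=L-a=2):
  M_2 = M₀  [x≤a] = 3 = 3 kN·m
Load 3 — applied couple M₀=19 kN·m at a=3/2 m (b=L-a=9/2):
  M_3 = 0  [x>a] = 0 kN·m
Load 4 — triangular load w₀=18 kN/m (0→w₀ over full span):
  M_4 = w₀Lx/2 - w₀L²/3 - w₀x³/(6L) = 18·6·3/2 - 18·6²/3 - 18·3³/(6·6) = -135/2 kN·m
Superposition: M = Σ M_i = -129/2 kN·m ≈ -64.500000 kN·m

M(3) = -129/2 kN·m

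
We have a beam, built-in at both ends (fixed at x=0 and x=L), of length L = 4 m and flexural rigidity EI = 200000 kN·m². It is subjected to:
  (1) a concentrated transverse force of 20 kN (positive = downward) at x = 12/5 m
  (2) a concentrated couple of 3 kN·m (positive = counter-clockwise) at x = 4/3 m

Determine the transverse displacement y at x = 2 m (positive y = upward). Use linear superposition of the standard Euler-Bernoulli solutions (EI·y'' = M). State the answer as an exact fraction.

y(2) = -199/7500000 m

Load 1 — point force P=20 kN at a=12/5 m (b=L-a=8/5):
  y_1 = -Pb²x²(3aL-(3a+b)x)/(6L³EI)  [x≤a] = -20·(8/5)²·2²·(3·(12/5)·4-(3·(12/5)+(8/5))·2)/(6·4³·200000) = -7/234375 m
Load 2 — applied couple M₀=3 kN·m at a=4/3 m (b=L-a=8/3):
  y_2 = (R_Ax³/6 - M_Ax²/2 - M₀(x-a)²/2)/EI  [x>a] with R_A=1, M_A=0 = (1·2³/6 - 0·2²/2 - 3·(2-(4/3))²/2)/200000 = 1/300000 m
Superposition: y = Σ y_i = -199/7500000 m ≈ -0.000027 m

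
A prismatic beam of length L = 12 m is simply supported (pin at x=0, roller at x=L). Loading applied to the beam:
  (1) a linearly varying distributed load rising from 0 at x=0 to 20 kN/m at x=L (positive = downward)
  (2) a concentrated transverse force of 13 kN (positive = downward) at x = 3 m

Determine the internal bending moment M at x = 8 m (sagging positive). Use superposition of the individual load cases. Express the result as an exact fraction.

M(8) = 1717/9 kN·m

Load 1 — triangular load w₀=20 kN/m (0→w₀ over full span):
  M_1 = w₀Lx/6 - w₀x³/(6L) = 20·12·8/6 - 20·8³/(6·12) = 1600/9 kN·m
Load 2 — point force P=13 kN at a=3 m (b=L-a=9):
  M_2 = Pa(L-x)/L  [x>a] = 13·3·(12-8)/12 = 13 kN·m
Superposition: M = Σ M_i = 1717/9 kN·m ≈ 190.777778 kN·m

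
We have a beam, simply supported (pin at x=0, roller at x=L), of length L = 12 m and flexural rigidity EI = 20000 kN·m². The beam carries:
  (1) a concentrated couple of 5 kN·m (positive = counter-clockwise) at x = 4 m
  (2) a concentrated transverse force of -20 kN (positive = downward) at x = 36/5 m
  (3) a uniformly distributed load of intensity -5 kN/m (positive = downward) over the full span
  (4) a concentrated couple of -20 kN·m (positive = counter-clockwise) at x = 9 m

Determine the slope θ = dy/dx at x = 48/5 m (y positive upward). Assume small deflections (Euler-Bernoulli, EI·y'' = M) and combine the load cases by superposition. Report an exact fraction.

Load 1 — applied couple M₀=5 kN·m at a=4 m (b=L-a=8):
  θ_1 = (M₀x²/(2L)-M₀(x-a)+C₁)/EI  [x>a] with C₁=M₀(3b²-L²)/(6L)=10/3 = (5·(48/5)²/(2·12)-5·((48/5)-4)+(10/3))/20000 = -41/150000 rad
Load 2 — point force P=-20 kN at a=36/5 m (b=L-a=24/5):
  θ_2 = -Pa(2L²-6Lx+3x²+a²)/(6LEI)  [x>a] = -(-20)·(36/5)·(2·12²-6·12·(48/5)+3·(48/5)²+(36/5)²)/(6·12·20000) = -117/15625 rad
Load 3 — uniform load w=-5 kN/m over full span:
  θ_3 = -w(L³-6Lx²+4x³)/(24EI) = -(-5)·(12³-6·12·(48/5)²+4·(48/5)³)/(24·20000) = -891/62500 rad
Load 4 — applied couple M₀=-20 kN·m at a=9 m (b=L-a=3):
  θ_4 = (M₀x²/(2L)-M₀(x-a)+C₁)/EI  [x>a] with C₁=M₀(3b²-L²)/(6L)=65/2 = ((-20)·(48/5)²/(2·12)-(-20)·((48/5)-9)+(65/2))/20000 = -323/200000 rad
Superposition: θ = Σ θ_i = -70897/3000000 rad ≈ -0.023632 rad

θ(48/5) = -70897/3000000 rad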